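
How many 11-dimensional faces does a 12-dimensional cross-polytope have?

f_11(12-orthoplex) = 2^12 · (12 choose 12) = 4096.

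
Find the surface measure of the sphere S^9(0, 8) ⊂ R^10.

S_10(8) = 2·π^(10/2)·(8)^9 / Γ(10/2) = 33554432·π^5/3 ≈ 3.42277e+09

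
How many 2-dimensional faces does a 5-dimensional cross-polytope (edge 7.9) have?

An n-cross-polytope has 2^(k+1)·C(n,k+1) k-faces. Here 2^3·C(5,3) = 8·10 = 80.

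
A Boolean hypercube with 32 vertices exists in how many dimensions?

The n-cube has 2^n vertices, and 32 = 2^5, so n = 5.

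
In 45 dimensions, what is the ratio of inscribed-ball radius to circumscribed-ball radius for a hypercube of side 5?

Ratio = (s/2)/(s√45/2) = 45^(-1/2) ≈ 0.149071.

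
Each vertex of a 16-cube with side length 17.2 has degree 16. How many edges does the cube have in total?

An n-cube has n·2^(n-1) edges. With n = 16: 16·32768 = 524288.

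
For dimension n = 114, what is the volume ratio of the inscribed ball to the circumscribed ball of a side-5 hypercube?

V_in / V_out = (r_in/r_out)^114 = (1/√114)^114 = 114^(-114/2) ≈ 5.70721e-118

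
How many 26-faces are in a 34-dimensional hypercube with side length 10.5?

An n-cube has C(n,k)·2^(n-k) k-faces. Here C(34,26)·2^8 = 18156204·256 = 4647988224.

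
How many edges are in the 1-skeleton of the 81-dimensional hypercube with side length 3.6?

Number of 1-faces = C(81,1)·2^(81-1) = 81·1208925819614629174706176 = 97922991388784963151200256.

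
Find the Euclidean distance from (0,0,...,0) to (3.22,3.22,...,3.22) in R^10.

||(3.22,3.22,...,3.22)|| = √(10)·3.22 ≈ 10.1825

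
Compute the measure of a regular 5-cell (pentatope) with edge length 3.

V_4 = √(5) · 3^4 / (4! · 2^(4/2)) ≈ 1.88668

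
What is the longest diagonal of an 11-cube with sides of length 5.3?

The space diagonal of an n-cube of side s is s√n. Here 5.3·√11 ≈ 17.5781.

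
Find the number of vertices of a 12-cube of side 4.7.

Number of vertices = 2^12 = 4096.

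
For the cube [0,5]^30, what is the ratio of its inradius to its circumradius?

Ratio = (s/2)/(s√30/2) = 30^(-1/2) ≈ 0.182574.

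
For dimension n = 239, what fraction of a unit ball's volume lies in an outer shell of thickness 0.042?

1 - (1-0.042)^239 ≈ 0.999965 ≈ 99.996482%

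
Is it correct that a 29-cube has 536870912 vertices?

True. The 29-cube has 2^29 = 536870912 vertices.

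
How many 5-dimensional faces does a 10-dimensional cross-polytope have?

f_5(10-orthoplex) = 2^6 · (10 choose 6) = 13440.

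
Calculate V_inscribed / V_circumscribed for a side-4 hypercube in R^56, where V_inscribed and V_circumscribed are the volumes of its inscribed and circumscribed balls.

The radii are 4/2 and 4√56/2, so the volume ratio is (1/√56)^56 = 56^{-56/2} ≈ 1.12392e-49.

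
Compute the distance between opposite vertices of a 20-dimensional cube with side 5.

d = √(5² + 5² + ... + 5²) [20 terms] = √(20·5²) = 5√20 ≈ 22.3607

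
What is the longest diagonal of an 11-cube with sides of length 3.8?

Diagonal = √11 · 3.8 ≈ 12.6032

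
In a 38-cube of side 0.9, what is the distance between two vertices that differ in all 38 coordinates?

Diagonal = √38 · 0.9 ≈ 5.54797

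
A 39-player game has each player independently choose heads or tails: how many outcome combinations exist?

The 39-cube has 2^39 = 549755813888 vertices.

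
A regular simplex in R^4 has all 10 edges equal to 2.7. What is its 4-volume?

Volume = 2.7^4 · √(5/2^4) / 4! ≈ 1.23785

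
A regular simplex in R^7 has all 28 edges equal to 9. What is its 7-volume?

V = (9^7 / 7!) · √((7+1) / 2^7) ≈ 237.25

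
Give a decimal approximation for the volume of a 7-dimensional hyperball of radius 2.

The n-ball volume is π^(n/2)·r^n/Γ(n/2+1). With n=7, r=2: V = 2048·π^3/105 ≈ 604.77.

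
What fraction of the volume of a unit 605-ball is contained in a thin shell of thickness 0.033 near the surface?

V(inner)/V(outer) = ((1-0.033)/1)^605 ≈ 1.524e-09, so the shell fraction is 0.9999999985.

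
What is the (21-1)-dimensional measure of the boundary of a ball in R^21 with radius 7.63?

S_21(7.63) = 2·π^(21/2)·(7.63)^20 / Γ(21/2) ≈ 1.30996e+17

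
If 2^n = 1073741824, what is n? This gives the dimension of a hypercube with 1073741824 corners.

The n-cube has 2^n vertices, and 1073741824 = 2^30, so n = 30.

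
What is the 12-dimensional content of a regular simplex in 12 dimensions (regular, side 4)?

V_12 = √(13) · 4^12 / (12! · 2^(12/2)) ≈ 0.00197322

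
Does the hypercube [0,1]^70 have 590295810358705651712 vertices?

False. The 70-cube has 2^70 = 1180591620717411303424 vertices.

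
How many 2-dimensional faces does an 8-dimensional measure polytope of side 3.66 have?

An n-cube has C(n,k)·2^(n-k) k-faces. Here C(8,2)·2^6 = 28·64 = 1792.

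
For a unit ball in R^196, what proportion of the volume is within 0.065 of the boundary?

V(inner)/V(outer) = ((1-0.065)/1)^196 ≈ 1.901e-06, so the shell fraction is 0.9999980986.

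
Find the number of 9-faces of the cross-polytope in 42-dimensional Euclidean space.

Each 9-face is the convex hull of 10 vertices, one chosen as ±e_i from each of 10 distinct axes: 2^10·C(42,10) = 1506757604352.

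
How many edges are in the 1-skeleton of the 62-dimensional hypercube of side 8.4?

An n-cube has n·2^(n-1) edges. With n = 62: 62·2305843009213693952 = 142962266571249025024.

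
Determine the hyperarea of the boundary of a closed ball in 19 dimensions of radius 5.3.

S = n·V_n(r)/r = 19·V_19(5.3)/5.3 (volume-to-surface relation), giving 9.64509e+12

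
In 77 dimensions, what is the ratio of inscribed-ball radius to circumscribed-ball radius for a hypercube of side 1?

For an n-cube of any side s, the inradius is s/2 and the circumradius is s√n/2, so the ratio is 1/√77 ≈ 0.113961.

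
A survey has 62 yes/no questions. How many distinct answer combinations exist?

Number of vertices = 2^62 = 4611686018427387904.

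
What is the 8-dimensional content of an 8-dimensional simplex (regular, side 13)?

V_8 = √(9) · 13^8 / (8! · 2^(8/2)) ≈ 3793.39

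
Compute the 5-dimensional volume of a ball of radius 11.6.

V_5(11.6) = π^(5/2) · (11.6)^5 / Γ(5/2 + 1) ≈ 1.10558e+06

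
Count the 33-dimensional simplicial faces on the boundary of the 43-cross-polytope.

An n-cross-polytope has 2^(k+1)·C(n,k+1) k-faces. Here 2^34·C(43,34) = 17179869184·563921995 = 9688106104080302080.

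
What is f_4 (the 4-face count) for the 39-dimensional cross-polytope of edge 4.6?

f_4(39-orthoplex) = 2^5 · (39 choose 5) = 18424224.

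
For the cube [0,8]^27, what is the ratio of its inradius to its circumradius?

For an n-cube of any side s, the inradius is s/2 and the circumradius is s√n/2, so the ratio is 1/√27 ≈ 0.19245.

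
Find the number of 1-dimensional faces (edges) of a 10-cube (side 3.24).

An n-cube has n·2^(n-1) edges. With n = 10: 10·512 = 5120.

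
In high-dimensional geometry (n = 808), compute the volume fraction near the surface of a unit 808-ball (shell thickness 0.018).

1 - (1-0.018)^808 ≈ 0.9999995773 ≈ 99.999958%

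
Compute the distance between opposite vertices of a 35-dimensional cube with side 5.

Diagonal = √35 · 5 ≈ 29.5804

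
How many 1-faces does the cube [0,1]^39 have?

The 39-cube has n·2^(n-1) = 39·2^38 = 39·274877906944 = 10720238370816 edges.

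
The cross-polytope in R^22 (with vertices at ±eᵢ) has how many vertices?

An n-cross-polytope has 2n vertices; here n = 22, giving 44.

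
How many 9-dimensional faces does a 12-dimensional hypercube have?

Number of 9-faces = C(12,9) · 2^(12-9) = 220 · 8 = 1760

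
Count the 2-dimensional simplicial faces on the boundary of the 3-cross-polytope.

Each 2-face is the convex hull of 3 vertices, one chosen as ±e_i from each of 3 distinct axes: 2^3·C(3,3) = 8.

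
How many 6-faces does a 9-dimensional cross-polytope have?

An n-cross-polytope has 2^(k+1)·C(n,k+1) k-faces. Here 2^7·C(9,7) = 128·36 = 4608.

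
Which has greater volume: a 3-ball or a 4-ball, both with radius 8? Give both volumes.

V_3(8) ≈ 2144.66. V_4(8) ≈ 20212.9. The 4-ball is larger.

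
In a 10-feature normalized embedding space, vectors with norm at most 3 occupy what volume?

V_10(3) = π^(10/2) · (3)^10 / Γ(10/2 + 1) = 19683·π^5/40 ≈ 150585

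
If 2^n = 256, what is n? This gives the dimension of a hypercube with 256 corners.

The n-cube has 2^n vertices, and 256 = 2^8, so n = 8.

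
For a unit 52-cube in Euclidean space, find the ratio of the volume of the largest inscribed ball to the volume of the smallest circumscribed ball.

The radii are 1/2 and 1√52/2, so the volume ratio is (1/√52)^52 = 52^{-52/2} ≈ 2.42054e-45.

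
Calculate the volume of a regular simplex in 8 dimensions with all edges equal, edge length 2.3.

Volume = 2.3^8 · √(9/2^8) / 8! ≈ 0.00364169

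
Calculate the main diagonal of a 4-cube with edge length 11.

d = √(11² + 11² + ... + 11²) [4 terms] = √(4·11²) = 11√4 = 22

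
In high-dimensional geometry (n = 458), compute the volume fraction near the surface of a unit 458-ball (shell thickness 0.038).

1 - (1-0.038)^458 ≈ 0.9999999803 ≈ 99.999998%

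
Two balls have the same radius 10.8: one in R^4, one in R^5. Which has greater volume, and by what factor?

V_4(10.8) ≈ 67137.4, V_5(10.8) ≈ 773423. The 5-ball is larger by a factor of 11.52.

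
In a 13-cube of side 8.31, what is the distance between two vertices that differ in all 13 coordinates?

d = √(8.31² + 8.31² + ... + 8.31²) [13 terms] = √(13·8.31²) = 8.31√13 ≈ 29.9621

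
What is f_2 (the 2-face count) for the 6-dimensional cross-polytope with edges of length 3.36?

Number of 2-faces = 2^(2+1) · C(6,2+1) = 8 · 20 = 160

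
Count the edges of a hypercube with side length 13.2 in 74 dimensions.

Number of 1-faces = C(74,1)·2^(74-1) = 74·9444732965739290427392 = 698910239464707491627008.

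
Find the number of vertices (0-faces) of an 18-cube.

An n-cube has C(n,k)·2^(n-k) k-faces. Here C(18,0)·2^18 = 1·262144 = 262144.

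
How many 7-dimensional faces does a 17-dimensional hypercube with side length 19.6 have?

An n-cube has C(n,k)·2^(n-k) k-faces. Here C(17,7)·2^10 = 19448·1024 = 19914752.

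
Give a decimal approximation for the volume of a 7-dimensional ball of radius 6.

Volume = π^{7/2}·(6)^7/Γ(9/2) = 1492992·π^3/35 ≈ 1.32263e+06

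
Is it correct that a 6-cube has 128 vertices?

False. The 6-cube has 2^6 = 64 vertices.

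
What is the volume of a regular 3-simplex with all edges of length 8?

Volume = (√2/12) · 8³ = 60.3398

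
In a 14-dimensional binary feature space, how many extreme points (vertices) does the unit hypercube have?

Number of vertices = 2^14 = 16384.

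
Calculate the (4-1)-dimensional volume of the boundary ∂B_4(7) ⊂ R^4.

The surface area of an n-ball is 2π^(n/2) r^(n-1) / Γ(n/2). For n=4, r=7: 686·π^2 ≈ 6770.55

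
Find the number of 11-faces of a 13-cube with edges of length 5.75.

Choose 11 of 13 axes to span the face (C(13,11) = 78 ways), then fix each of the remaining 2 coordinates at one of its two extreme values (2^2 = 4 ways): 78·4 = 312.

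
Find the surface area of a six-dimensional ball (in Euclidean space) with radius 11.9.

The surface area of an n-ball is 2π^(n/2) r^(n-1) / Γ(n/2). For n=6, r=11.9: 7.39919e+06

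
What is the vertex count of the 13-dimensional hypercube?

Each vertex is a binary string of length 13, so there are 2^13 = 8192.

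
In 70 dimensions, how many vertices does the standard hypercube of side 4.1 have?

Number of vertices = 2^70 = 1180591620717411303424.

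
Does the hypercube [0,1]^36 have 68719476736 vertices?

True. The 36-cube has 2^36 = 68719476736 vertices.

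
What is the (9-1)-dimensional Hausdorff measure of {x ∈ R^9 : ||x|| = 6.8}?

The surface area of an n-ball is 2π^(n/2) r^(n-1) / Γ(n/2). For n=9, r=6.8: 1.35716e+08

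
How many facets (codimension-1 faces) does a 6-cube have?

f_5(6-cube) = (6 choose 5) · 2^1 = 12.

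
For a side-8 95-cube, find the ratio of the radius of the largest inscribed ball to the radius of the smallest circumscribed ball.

Ratio = (s/2)/(s√95/2) = 95^(-1/2) ≈ 0.102598.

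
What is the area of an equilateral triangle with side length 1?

Area = (√3/4) · 1² = 0.433013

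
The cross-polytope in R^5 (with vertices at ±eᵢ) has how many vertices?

An n-cross-polytope has 2n vertices; here n = 5, giving 10.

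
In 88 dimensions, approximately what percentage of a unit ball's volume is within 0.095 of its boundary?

1 - (1-0.095)^88 ≈ 0.999847 ≈ 99.9847%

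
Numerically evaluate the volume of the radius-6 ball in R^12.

V = 15116544·π^6/5 ≈ 2.90658e+09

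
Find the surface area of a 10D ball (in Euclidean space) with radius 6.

The surface area of an n-ball is 2π^(n/2) r^(n-1) / Γ(n/2). For n=10, r=6: 839808·π^5 ≈ 2.56998e+08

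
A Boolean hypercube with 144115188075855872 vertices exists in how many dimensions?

The n-cube has 2^n vertices, and 144115188075855872 = 2^57, so n = 57.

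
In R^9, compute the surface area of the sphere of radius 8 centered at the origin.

S_9(8) = 2·π^(9/2)·(8)^8 / Γ(9/2) = 536870912·π^4/105 ≈ 4.98058e+08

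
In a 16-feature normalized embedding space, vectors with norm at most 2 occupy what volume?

Volume = π^{16/2}·(2)^16/Γ(9) = 512·π^8/315 ≈ 15422.6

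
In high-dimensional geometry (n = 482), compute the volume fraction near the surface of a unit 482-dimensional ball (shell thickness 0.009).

1 - (1-0.009)^482 ≈ 0.987191 ≈ 98.72%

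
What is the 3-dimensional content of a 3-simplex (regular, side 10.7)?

Volume = (√2/12) · 10.7³ = 144.373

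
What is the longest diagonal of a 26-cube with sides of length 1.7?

d = √(1.7² + 1.7² + ... + 1.7²) [26 terms] = √(26·1.7²) = 1.7√26 ≈ 8.66833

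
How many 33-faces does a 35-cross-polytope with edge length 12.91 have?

Number of 33-faces = 2^(33+1) · C(35,33+1) = 17179869184 · 35 = 601295421440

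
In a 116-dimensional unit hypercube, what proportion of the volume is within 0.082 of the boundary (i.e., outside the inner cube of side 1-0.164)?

The inner cube has side 1-2·0.082 = 0.836 and volume (0.836)^116 ≈ 9.461e-10, so the shell holds 0.9999999991 of the volume.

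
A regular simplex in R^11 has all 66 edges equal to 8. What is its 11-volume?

V_11 = √(12) · 8^11 / (11! · 2^(11/2)) ≈ 16.4725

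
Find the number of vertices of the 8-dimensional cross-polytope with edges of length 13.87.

The vertices are ±e_1, ..., ±e_8, so there are 2·8 = 16.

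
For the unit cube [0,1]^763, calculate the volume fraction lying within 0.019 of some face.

Shell fraction = 1 - (1-0.038)^763 ≈ 1 - 1.454e-13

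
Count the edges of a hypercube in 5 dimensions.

The 5-cube has n·2^(n-1) = 5·2^4 = 5·16 = 80 edges.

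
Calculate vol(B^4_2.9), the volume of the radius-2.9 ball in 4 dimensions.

Volume = π^{4/2}·(2.9)^4/Γ(3) ≈ 349.029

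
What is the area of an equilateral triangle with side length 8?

Area = (√3/4) · 8² = 27.7128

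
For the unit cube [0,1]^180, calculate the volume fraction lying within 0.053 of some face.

1 - (1 - 2·0.053)^180 = 1 - 0.894^180 ≈ 0.9999999983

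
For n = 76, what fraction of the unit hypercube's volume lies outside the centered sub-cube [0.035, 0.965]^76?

Shell fraction = 1 - (1-0.07)^76 ≈ 0.995976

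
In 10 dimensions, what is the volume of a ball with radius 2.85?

V_10(2.85) = π^(10/2) · (2.85)^10 / Γ(10/2 + 1) ≈ 90160.6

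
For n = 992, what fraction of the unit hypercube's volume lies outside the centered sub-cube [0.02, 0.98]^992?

The inner cube has side 1-2·0.02 = 0.96 and volume (0.96)^992 ≈ 2.589e-18, so the shell holds 1 - 2.589e-18 of the volume.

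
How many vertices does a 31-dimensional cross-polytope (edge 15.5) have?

An n-cross-polytope has 2n vertices; here n = 31, giving 62.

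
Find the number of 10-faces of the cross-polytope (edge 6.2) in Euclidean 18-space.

Each 10-face is the convex hull of 11 vertices, one chosen as ±e_i from each of 11 distinct axes: 2^11·C(18,11) = 65175552.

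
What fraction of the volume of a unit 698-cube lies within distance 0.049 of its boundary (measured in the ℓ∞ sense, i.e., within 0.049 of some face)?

Shell fraction = 1 - (1-0.098)^698 ≈ 1 - 5.422e-32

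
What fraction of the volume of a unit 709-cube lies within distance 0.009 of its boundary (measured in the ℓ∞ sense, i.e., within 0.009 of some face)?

1 - (1 - 2·0.009)^709 = 1 - 0.982^709 ≈ 0.999997447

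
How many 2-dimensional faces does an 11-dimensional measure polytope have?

f_2(11-cube) = (11 choose 2) · 2^9 = 28160.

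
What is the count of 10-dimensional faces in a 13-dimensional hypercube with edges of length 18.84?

An n-cube has C(n,k)·2^(n-k) k-faces. Here C(13,10)·2^3 = 286·8 = 2288.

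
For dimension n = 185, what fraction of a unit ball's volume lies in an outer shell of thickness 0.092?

1 - (1-0.092)^185 ≈ 0.9999999824 ≈ 99.999998%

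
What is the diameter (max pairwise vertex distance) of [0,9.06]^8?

The space diagonal of an n-cube of side s is s√n. Here 9.06·√8 ≈ 25.6255.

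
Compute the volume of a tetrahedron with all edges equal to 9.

Volume = (√2/12) · 9³ = 85.9135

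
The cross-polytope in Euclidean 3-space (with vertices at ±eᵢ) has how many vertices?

Number of vertices = 2n = 6.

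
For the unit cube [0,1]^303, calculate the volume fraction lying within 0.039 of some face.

The inner cube has side 1-2·0.039 = 0.922 and volume (0.922)^303 ≈ 2.058e-11, so the shell holds 1 - 2.058e-11 of the volume.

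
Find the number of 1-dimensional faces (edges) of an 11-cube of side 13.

An n-cube has n·2^(n-1) edges. With n = 11: 11·1024 = 11264.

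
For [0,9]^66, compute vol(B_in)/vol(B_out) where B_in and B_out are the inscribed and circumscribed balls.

V_in/V_out = n^(-n/2) = 66^(-66/2) ≈ 9.01675e-61.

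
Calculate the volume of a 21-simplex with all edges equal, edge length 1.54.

For a regular n-simplex with edge a, V = (a^n / n!)·√((n+1)/2^n). With a=1.54, n=21: V ≈ 5.49525e-19.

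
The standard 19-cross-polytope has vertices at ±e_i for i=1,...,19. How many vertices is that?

The vertices are ±e_1, ..., ±e_19, so there are 2·19 = 38.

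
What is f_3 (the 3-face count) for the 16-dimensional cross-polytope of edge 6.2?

Number of 3-faces = 2^(3+1) · C(16,3+1) = 16 · 1820 = 29120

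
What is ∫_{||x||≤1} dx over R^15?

V_15(1) = π^(15/2) · (1)^15 / Γ(15/2 + 1) = 256·π^7/2027025 ≈ 0.381443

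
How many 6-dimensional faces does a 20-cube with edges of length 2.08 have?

An n-cube has C(n,k)·2^(n-k) k-faces. Here C(20,6)·2^14 = 38760·16384 = 635043840.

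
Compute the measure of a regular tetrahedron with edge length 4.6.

Volume = (√2/12) · 4.6³ = 11.4712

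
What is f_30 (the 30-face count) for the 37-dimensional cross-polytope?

An n-cross-polytope has 2^(k+1)·C(n,k+1) k-faces. Here 2^31·C(37,31) = 2147483648·2324784 = 4992435625132032.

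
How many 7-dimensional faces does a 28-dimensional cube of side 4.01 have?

Choose 7 of 28 axes to span the face (C(28,7) = 1184040 ways), then fix each of the remaining 21 coordinates at one of its two extreme values (2^21 = 2097152 ways): 1184040·2097152 = 2483111854080.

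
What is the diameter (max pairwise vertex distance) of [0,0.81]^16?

Diagonal = √16 · 0.81 = 3.24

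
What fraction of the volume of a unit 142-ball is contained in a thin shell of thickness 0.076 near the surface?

V(inner)/V(outer) = ((1-0.076)/1)^142 ≈ 1.335e-05, so the shell fraction is 0.999987.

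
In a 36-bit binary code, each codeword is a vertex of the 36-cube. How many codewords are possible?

The 36-cube has 2^36 = 68719476736 vertices.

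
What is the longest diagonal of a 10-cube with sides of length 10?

||(10,10,...,10)|| = √(10)·10 ≈ 31.6228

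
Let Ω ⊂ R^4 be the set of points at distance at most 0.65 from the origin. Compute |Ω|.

The n-ball volume is π^(n/2)·r^n/Γ(n/2+1). With n=4, r=0.65: V ≈ 0.880893.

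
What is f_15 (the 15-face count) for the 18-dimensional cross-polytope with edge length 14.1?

Number of 15-faces = 2^(15+1) · C(18,15+1) = 65536 · 153 = 10027008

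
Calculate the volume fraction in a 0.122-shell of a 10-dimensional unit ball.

1 - (1-0.122)^10 ≈ 0.727764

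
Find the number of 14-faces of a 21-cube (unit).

f_14(21-cube) = (21 choose 14) · 2^7 = 14883840.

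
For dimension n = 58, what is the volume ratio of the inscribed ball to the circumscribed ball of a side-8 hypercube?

V_in / V_out = (r_in/r_out)^58 = (1/√58)^58 = 58^(-58/2) ≈ 7.25418e-52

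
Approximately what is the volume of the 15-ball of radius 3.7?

Volume = π^{15/2}·(3.7)^15/Γ(17/2) ≈ 1.27191e+08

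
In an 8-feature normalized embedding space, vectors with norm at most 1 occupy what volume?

V = π^4/24 ≈ 4.05871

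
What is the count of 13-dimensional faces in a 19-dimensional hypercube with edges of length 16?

Number of 13-faces = C(19,13) · 2^(19-13) = 27132 · 64 = 1736448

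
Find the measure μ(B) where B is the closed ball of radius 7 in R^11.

The n-ball volume is π^(n/2)·r^n/Γ(n/2+1). With n=11, r=7: V = 18078415936·π^5/1485 ≈ 3.72549e+09.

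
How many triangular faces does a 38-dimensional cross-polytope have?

Each 2-face is the convex hull of 3 vertices, one chosen as ±e_i from each of 3 distinct axes: 2^3·C(38,3) = 67488.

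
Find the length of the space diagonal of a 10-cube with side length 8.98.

The space diagonal of an n-cube of side s is s√n. Here 8.98·√10 ≈ 28.3973.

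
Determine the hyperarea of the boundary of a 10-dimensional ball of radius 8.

S = n·V_n(r)/r = 10·V_10(8)/8 (volume-to-surface relation), giving 33554432·π^5/3 ≈ 3.42277e+09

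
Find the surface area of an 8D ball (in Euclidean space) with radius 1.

The surface area of an n-ball is 2π^(n/2) r^(n-1) / Γ(n/2). For n=8, r=1: π^4/3 ≈ 32.4697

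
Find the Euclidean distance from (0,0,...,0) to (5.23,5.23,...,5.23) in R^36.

d = √(5.23² + 5.23² + ... + 5.23²) [36 terms] = √(36·5.23²) = 5.23√36 = 31.38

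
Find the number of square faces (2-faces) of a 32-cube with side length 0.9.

Choose 2 of 32 axes to span the face (C(32,2) = 496 ways), then fix each of the remaining 30 coordinates at one of its two extreme values (2^30 = 1073741824 ways): 496·1073741824 = 532575944704.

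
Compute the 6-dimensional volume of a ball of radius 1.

V = π^3/6 ≈ 5.16771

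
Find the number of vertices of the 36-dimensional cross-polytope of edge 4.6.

The vertices are ±e_1, ..., ±e_36, so there are 2·36 = 72.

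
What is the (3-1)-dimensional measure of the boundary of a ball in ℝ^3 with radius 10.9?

S_3(10.9) = 2·π^(3/2)·(10.9)^2 / Γ(3/2) = 4πr² = 4π·(10.9)² ≈ 1493.01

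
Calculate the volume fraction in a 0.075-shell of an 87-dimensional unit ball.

Shell fraction = 1 - (1-0.075)^87 ≈ 0.998867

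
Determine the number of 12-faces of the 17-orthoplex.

Number of 12-faces = 2^(12+1) · C(17,12+1) = 8192 · 2380 = 19496960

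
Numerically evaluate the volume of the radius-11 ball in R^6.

V_6(11) = π^(6/2) · (11)^6 / Γ(6/2 + 1) = 1771561·π^3/6 ≈ 9.15492e+06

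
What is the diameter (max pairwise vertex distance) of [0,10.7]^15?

Diagonal = √15 · 10.7 ≈ 41.4409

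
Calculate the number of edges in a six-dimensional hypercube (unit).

Number of 1-faces = C(6,1)·2^(6-1) = 6·32 = 192.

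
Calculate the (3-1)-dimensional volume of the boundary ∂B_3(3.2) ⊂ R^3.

S_3(3.2) = 2·π^(3/2)·(3.2)^2 / Γ(3/2) = 4πr² = 4π·(3.2)² ≈ 128.68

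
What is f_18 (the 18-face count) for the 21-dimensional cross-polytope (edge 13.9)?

An n-cross-polytope has 2^(k+1)·C(n,k+1) k-faces. Here 2^19·C(21,19) = 524288·210 = 110100480.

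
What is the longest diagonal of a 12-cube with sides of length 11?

Diagonal = √12 · 11 ≈ 38.1051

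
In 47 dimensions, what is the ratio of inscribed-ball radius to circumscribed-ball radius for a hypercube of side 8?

r_in = 8/2 (half the side); r_out = 8√47/2 (half the diagonal). Ratio = 1/√47 ≈ 0.145865.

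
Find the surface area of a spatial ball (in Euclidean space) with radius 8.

S = n·V_n(r)/r = 3·V_3(8)/8 (volume-to-surface relation), giving 4πr² = 4π·(8)² ≈ 804.248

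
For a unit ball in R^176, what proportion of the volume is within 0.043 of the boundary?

Shell fraction = 1 - (1-0.043)^176 ≈ 0.999563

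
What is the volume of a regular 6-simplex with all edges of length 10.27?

V_6 = √(7) · 10.27^6 / (6! · 2^(6/2)) ≈ 538.951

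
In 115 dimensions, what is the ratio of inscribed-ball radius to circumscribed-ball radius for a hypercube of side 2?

r_in = 2/2 (half the side); r_out = 2√115/2 (half the diagonal). Ratio = 1/√115 ≈ 0.0932505.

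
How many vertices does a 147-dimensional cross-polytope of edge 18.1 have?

The 147-dimensional cross-polytope has 2n = 2·147 = 294 vertices.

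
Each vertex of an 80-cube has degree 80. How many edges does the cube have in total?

An n-cube has n·2^(n-1) edges. With n = 80: 80·604462909807314587353088 = 48357032784585166988247040.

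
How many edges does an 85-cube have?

Number of 1-faces = C(85,1)·2^(85-1) = 85·19342813113834066795298816 = 1644139114675895677600399360.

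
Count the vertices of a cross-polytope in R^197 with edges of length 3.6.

The 197-dimensional cross-polytope has 2n = 2·197 = 394 vertices.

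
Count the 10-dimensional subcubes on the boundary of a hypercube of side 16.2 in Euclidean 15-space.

f_10(15-cube) = (15 choose 10) · 2^5 = 96096.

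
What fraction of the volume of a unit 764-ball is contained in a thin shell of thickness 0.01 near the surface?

1 - (1-0.01)^764 ≈ 0.999537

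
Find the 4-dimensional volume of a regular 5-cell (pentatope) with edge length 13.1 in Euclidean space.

For a regular n-simplex with edge a, V = (a^n / n!)·√((n+1)/2^n). With a=13.1, n=4: V ≈ 685.96.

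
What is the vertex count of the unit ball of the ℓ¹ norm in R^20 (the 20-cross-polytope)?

An n-cross-polytope has 2n vertices; here n = 20, giving 40.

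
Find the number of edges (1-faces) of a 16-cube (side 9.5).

An n-cube has C(n,k)·2^(n-k) k-faces. Here C(16,1)·2^15 = 16·32768 = 524288.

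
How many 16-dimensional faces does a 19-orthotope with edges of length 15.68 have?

An n-cube has C(n,k)·2^(n-k) k-faces. Here C(19,16)·2^3 = 969·8 = 7752.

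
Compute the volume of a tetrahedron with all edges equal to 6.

Volume = (√2/12) · 6³ = 25.4558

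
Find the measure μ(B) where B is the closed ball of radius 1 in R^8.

V = π^4/24 ≈ 4.05871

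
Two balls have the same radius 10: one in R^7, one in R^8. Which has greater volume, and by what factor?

V_7(10) ≈ 4.72477e+07, V_8(10) ≈ 4.05871e+08. The 8-ball is larger by a factor of 8.59.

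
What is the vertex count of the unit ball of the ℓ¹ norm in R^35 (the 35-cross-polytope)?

The vertices are ±e_1, ..., ±e_35, so there are 2·35 = 70.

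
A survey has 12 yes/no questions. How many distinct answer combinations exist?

Number of vertices = 2^12 = 4096.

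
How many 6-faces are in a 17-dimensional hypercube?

Choose 6 of 17 axes to span the face (C(17,6) = 12376 ways), then fix each of the remaining 11 coordinates at one of its two extreme values (2^11 = 2048 ways): 12376·2048 = 25346048.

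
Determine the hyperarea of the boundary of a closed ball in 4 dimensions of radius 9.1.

The surface area of an n-ball is 2π^(n/2) r^(n-1) / Γ(n/2). For n=4, r=9.1: 14874.9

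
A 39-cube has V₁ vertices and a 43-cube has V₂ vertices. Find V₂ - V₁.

V₁ = 2^39 = 549755813888. V₂ = 2^43 = 8796093022208. V₂ - V₁ = 8246337208320.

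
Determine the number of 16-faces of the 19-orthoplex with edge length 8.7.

Each 16-face is the convex hull of 17 vertices, one chosen as ±e_i from each of 17 distinct axes: 2^17·C(19,17) = 22413312.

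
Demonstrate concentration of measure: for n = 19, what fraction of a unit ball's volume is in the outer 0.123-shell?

1 - (1-0.123)^19 ≈ 0.917398 ≈ 91.74%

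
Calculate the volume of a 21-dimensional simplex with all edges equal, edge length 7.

For a regular n-simplex with edge a, V = (a^n / n!)·√((n+1)/2^n). With a=7, n=21: V ≈ 3.54088e-05.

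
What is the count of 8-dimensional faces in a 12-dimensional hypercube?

An n-cube has C(n,k)·2^(n-k) k-faces. Here C(12,8)·2^4 = 495·16 = 7920.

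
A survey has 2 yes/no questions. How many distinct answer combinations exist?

The 2-cube has 2^2 = 4 vertices.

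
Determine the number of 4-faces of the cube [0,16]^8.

Number of 4-faces = C(8,4) · 2^(8-4) = 70 · 16 = 1120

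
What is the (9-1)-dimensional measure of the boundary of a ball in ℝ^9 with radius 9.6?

S = n·V_n(r)/r = 9·V_9(9.6)/9.6 (volume-to-surface relation), giving 2.14156e+09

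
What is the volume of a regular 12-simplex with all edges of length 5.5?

For a regular n-simplex with edge a, V = (a^n / n!)·√((n+1)/2^n). With a=5.5, n=12: V ≈ 0.0901171.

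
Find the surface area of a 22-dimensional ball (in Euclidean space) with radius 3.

S_22(3) = 2·π^(22/2)·(3)^21 / Γ(22/2) = 129140163·π^11/22400 ≈ 1.69614e+09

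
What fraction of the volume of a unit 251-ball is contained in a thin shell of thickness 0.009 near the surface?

Shell fraction = 1 - (1-0.009)^251 ≈ 0.896608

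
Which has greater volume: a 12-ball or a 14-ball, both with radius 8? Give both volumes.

V_12(8) ≈ 9.17586e+10. V_14(8) ≈ 2.63559e+12. The 14-ball is larger.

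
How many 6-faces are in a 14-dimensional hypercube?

f_6(14-cube) = (14 choose 6) · 2^8 = 768768.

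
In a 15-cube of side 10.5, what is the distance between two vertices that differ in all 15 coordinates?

||(10.5,10.5,...,10.5)|| = √(15)·10.5 ≈ 40.6663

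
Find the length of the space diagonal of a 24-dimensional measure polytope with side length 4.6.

||(4.6,4.6,...,4.6)|| = √(24)·4.6 ≈ 22.5353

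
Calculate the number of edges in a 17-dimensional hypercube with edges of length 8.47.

Number of 1-faces = C(17,1)·2^(17-1) = 17·65536 = 1114112.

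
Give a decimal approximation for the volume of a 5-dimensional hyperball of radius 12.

V_5(12) = π^(5/2) · (12)^5 / Γ(5/2 + 1) = 663552·π^2/5 ≈ 1.3098e+06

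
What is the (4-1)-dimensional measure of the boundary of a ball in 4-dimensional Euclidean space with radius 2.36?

The surface area of an n-ball is 2π^(n/2) r^(n-1) / Γ(n/2). For n=4, r=2.36: 259.457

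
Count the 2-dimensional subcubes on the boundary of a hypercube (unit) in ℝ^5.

Choose 2 of 5 axes to span the face (C(5,2) = 10 ways), then fix each of the remaining 3 coordinates at one of its two extreme values (2^3 = 8 ways): 10·8 = 80.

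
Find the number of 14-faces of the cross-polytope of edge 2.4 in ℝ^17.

Each 14-face is the convex hull of 15 vertices, one chosen as ±e_i from each of 15 distinct axes: 2^15·C(17,15) = 4456448.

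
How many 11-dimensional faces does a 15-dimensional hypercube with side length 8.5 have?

f_11(15-cube) = (15 choose 11) · 2^4 = 21840.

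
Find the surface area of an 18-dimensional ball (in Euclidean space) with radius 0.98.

The surface area of an n-ball is 2π^(n/2) r^(n-1) / Γ(n/2). For n=18, r=0.98: 1.04882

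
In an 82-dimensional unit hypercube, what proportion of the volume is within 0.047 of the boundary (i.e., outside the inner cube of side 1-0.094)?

Shell fraction = 1 - (1-0.094)^82 ≈ 0.999695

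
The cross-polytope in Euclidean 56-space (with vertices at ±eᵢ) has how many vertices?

An n-cross-polytope has 2n vertices; here n = 56, giving 112.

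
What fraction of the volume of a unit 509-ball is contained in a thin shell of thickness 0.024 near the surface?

V(inner)/V(outer) = ((1-0.024)/1)^509 ≈ 4.265e-06, so the shell fraction is 0.9999957346.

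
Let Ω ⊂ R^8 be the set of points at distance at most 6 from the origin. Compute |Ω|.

V_8(6) = π^(8/2) · (6)^8 / Γ(8/2 + 1) = 69984·π^4 ≈ 6.81708e+06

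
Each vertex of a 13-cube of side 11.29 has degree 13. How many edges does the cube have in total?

Number of 1-faces = C(13,1)·2^(13-1) = 13·4096 = 53248.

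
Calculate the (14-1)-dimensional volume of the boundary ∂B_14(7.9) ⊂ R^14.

S_14(7.9) = 2·π^(14/2)·(7.9)^13 / Γ(14/2) ≈ 3.91651e+12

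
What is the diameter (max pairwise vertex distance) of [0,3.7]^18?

The space diagonal of an n-cube of side s is s√n. Here 3.7·√18 ≈ 15.6978.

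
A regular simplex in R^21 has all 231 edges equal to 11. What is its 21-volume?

For a regular n-simplex with edge a, V = (a^n / n!)·√((n+1)/2^n). With a=11, n=21: V ≈ 0.469136.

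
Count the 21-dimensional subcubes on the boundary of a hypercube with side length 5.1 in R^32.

Number of 21-faces = C(32,21) · 2^(32-21) = 129024480 · 2048 = 264242135040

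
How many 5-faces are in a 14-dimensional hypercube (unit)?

f_5(14-cube) = (14 choose 5) · 2^9 = 1025024.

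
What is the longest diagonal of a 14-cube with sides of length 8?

Diagonal = √14 · 8 ≈ 29.9333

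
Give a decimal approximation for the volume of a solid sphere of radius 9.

V_3(9) = π^(3/2) · (9)^3 / Γ(3/2 + 1) = 972·π ≈ 3053.63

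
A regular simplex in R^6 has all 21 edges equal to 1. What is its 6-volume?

Volume = 1^6 · √(7/2^6) / 6! ≈ 0.000459332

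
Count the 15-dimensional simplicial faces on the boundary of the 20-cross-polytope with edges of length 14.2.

Number of 15-faces = 2^(15+1) · C(20,15+1) = 65536 · 4845 = 317521920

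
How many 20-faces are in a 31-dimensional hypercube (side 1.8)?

f_20(31-cube) = (31 choose 20) · 2^11 = 173408901120.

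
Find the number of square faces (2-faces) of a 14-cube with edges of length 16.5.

Number of 2-faces = C(14,2) · 2^(14-2) = 91 · 4096 = 372736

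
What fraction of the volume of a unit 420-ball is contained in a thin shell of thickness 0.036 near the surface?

Shell fraction = 1 - (1-0.036)^420 ≈ 0.9999997947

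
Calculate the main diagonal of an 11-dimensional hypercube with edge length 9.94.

Diagonal = √11 · 9.94 ≈ 32.9673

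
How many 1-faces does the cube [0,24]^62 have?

An n-cube has n·2^(n-1) edges. With n = 62: 62·2305843009213693952 = 142962266571249025024.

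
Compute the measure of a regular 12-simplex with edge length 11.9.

V_12 = √(13) · 11.9^12 / (12! · 2^(12/2)) ≈ 948.458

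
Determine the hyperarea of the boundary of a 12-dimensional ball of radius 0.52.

S = n·V_n(r)/r = 12·V_12(0.52)/0.52 (volume-to-surface relation), giving 0.0120444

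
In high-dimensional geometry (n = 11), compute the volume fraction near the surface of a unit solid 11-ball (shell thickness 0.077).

1 - (1-0.077)^11 ≈ 0.585792 ≈ 58.58%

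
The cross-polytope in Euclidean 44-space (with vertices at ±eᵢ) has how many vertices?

An n-cross-polytope has 2n vertices; here n = 44, giving 88.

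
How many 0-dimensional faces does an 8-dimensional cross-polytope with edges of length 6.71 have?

Each 0-face is the convex hull of 1 vertex, one chosen as ±e_i from each of 1 distinct axis: 2^1·C(8,1) = 16.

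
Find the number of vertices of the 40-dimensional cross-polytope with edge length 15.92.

An n-cross-polytope has 2n vertices; here n = 40, giving 80.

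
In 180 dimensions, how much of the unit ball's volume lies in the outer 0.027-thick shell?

1 - (1-0.027)^180 ≈ 0.99275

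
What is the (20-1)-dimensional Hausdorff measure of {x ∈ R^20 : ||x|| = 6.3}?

S_20(6.3) = 2·π^(20/2)·(6.3)^19 / Γ(20/2) ≈ 7.9476e+14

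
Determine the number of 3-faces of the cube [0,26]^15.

An n-cube has C(n,k)·2^(n-k) k-faces. Here C(15,3)·2^12 = 455·4096 = 1863680.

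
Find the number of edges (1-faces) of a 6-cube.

Number of 1-faces = C(6,1) · 2^(6-1) = 6 · 32 = 192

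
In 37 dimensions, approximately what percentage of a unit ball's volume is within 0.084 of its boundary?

1 - (1-0.084)^37 ≈ 0.961084 ≈ 96.11%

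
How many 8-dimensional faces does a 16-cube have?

An n-cube has C(n,k)·2^(n-k) k-faces. Here C(16,8)·2^8 = 12870·256 = 3294720.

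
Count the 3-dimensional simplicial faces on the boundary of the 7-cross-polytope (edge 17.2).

Each 3-face is the convex hull of 4 vertices, one chosen as ±e_i from each of 4 distinct axes: 2^4·C(7,4) = 560.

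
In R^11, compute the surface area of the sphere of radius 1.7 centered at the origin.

The surface area of an n-ball is 2π^(n/2) r^(n-1) / Γ(n/2). For n=11, r=1.7: 4178.18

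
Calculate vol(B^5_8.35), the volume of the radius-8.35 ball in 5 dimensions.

The n-ball volume is π^(n/2)·r^n/Γ(n/2+1). With n=5, r=8.35: V ≈ 213664.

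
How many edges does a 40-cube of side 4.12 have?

An n-cube has n·2^(n-1) edges. With n = 40: 40·549755813888 = 21990232555520.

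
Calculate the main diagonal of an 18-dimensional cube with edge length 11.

The space diagonal of an n-cube of side s is s√n. Here 11·√18 ≈ 46.669.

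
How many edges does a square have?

Number of 1-faces = C(2,1)·2^(2-1) = 2·2 = 4.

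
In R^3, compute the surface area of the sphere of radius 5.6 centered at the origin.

S_3(5.6) = 2·π^(3/2)·(5.6)^2 / Γ(3/2) = 4πr² = 4π·(5.6)² ≈ 394.081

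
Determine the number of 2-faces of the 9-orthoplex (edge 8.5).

Each 2-face is the convex hull of 3 vertices, one chosen as ±e_i from each of 3 distinct axes: 2^3·C(9,3) = 672.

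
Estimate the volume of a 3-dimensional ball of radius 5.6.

The n-ball volume is π^(n/2)·r^n/Γ(n/2+1). With n=3, r=5.6: V ≈ 735.619.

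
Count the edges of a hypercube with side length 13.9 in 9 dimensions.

The 9-cube has n·2^(n-1) = 9·2^8 = 9·256 = 2304 edges.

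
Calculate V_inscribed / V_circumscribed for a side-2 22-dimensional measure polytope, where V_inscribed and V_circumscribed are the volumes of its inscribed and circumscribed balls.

V_in / V_out = (r_in/r_out)^22 = (1/√22)^22 = 22^(-22/2) ≈ 1.7114e-15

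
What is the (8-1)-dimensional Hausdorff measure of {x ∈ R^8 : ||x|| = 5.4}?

S_8(5.4) = 2·π^(8/2)·(5.4)^7 / Γ(8/2) ≈ 4.34745e+06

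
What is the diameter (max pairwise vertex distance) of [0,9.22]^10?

||(9.22,9.22,...,9.22)|| = √(10)·9.22 ≈ 29.1562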